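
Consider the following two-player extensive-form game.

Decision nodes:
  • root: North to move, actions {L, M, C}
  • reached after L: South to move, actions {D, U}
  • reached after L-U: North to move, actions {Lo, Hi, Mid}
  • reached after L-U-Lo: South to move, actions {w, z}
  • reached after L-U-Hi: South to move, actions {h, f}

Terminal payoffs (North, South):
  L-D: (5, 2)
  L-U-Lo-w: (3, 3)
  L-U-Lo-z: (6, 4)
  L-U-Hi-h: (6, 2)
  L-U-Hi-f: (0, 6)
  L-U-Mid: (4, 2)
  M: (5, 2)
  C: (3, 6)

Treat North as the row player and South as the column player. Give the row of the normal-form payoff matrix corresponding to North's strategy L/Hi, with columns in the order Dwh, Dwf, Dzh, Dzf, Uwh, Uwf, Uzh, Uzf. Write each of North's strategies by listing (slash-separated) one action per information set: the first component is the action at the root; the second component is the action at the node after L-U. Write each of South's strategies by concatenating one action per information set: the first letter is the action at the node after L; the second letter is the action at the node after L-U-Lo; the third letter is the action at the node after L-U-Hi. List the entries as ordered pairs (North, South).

(5,2) (5,2) (5,2) (5,2) (6,2) (0,6) (6,2) (0,6)

vs Dwh: North plays L → South plays D at [L] → (5, 2)
vs Dwf: North plays L → South plays D at [L] → (5, 2)
vs Dzh: North plays L → South plays D at [L] → (5, 2)
vs Dzf: North plays L → South plays D at [L] → (5, 2)
vs Uwh: North plays L → South plays U at [L] → North plays Hi at [L-U] → South plays h at [L-U-Hi] → (6, 2)
vs Uwf: North plays L → South plays U at [L] → North plays Hi at [L-U] → South plays f at [L-U-Hi] → (0, 6)
vs Uzh: North plays L → South plays U at [L] → North plays Hi at [L-U] → South plays h at [L-U-Hi] → (6, 2)
vs Uzf: North plays L → South plays U at [L] → North plays Hi at [L-U] → South plays f at [L-U-Hi] → (0, 6)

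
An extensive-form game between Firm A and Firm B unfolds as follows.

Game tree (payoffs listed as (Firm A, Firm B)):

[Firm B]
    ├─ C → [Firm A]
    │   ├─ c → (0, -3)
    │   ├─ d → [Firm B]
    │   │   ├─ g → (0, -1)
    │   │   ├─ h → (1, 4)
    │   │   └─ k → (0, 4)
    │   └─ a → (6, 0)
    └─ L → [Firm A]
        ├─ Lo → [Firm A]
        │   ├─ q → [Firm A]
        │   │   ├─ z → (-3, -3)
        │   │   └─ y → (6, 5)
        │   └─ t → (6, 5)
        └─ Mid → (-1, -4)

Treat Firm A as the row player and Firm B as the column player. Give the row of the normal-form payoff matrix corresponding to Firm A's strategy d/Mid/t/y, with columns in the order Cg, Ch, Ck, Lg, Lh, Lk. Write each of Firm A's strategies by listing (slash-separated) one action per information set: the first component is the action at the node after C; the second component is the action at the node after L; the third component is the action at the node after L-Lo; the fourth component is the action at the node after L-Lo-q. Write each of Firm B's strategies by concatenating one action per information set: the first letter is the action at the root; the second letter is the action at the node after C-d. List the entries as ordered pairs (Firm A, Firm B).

(0,-1) (1,4) (0,4) (-1,-4) (-1,-4) (-1,-4)

vs Cg: Firm B plays C → Firm A plays d at [C] → Firm B plays g at [C-d] → (0, -1)
vs Ch: Firm B plays C → Firm A plays d at [C] → Firm B plays h at [C-d] → (1, 4)
vs Ck: Firm B plays C → Firm A plays d at [C] → Firm B plays k at [C-d] → (0, 4)
vs Lg: Firm B plays L → Firm A plays Mid at [L] → (-1, -4)
vs Lh: Firm B plays L → Firm A plays Mid at [L] → (-1, -4)
vs Lk: Firm B plays L → Firm A plays Mid at [L] → (-1, -4)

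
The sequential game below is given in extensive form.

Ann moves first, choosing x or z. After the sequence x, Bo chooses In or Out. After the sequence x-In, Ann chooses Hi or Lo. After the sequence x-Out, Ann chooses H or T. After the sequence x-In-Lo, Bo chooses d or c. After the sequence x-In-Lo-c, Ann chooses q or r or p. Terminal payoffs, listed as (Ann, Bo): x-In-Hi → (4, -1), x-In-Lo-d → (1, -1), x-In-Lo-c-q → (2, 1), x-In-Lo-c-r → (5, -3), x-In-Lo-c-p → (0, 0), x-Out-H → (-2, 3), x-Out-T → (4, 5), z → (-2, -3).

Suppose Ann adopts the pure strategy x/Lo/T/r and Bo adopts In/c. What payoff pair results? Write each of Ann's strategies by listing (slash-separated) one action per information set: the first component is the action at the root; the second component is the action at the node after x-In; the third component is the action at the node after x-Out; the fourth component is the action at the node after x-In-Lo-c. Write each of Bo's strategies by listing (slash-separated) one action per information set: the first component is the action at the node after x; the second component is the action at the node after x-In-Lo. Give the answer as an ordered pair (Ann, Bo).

Trace the play path from the root:
  Ann plays x
  Bo plays In at [x]
  Ann plays Lo at [x-In]
  Bo plays c at [x-In-Lo]
  Ann plays r at [x-In-Lo-c]
→ terminal payoff (5, -3).
(Ann's choice at the node after x-Out is never reached on this path, so it doesn't affect the outcome.)

(5, -3)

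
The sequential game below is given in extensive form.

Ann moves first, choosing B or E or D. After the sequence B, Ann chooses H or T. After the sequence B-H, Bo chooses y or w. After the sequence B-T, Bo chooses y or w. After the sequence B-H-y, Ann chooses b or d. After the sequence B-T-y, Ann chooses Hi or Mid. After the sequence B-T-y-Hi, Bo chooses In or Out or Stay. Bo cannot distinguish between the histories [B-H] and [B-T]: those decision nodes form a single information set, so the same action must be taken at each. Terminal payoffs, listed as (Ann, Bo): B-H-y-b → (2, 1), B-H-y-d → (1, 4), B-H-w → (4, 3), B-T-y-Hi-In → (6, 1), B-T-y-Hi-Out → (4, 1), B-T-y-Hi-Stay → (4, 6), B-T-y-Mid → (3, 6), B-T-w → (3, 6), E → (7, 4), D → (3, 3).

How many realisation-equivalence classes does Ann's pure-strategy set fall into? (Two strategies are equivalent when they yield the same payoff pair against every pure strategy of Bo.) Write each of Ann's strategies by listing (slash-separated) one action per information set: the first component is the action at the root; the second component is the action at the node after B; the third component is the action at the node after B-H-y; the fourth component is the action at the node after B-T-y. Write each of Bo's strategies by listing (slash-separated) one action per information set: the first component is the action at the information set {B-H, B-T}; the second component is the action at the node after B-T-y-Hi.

Ann has 24 pure strategies: B/H/b/Hi, B/H/b/Mid, B/H/d/Hi, B/H/d/Mid, B/T/b/Hi, B/T/b/Mid, B/T/d/Hi, B/T/d/Mid, E/H/b/Hi, E/H/b/Mid, E/H/d/Hi, E/H/d/Mid, E/T/b/Hi, E/T/b/Mid, E/T/d/Hi, E/T/d/Mid, D/H/b/Hi, D/H/b/Mid, D/H/d/Hi, D/H/d/Mid, D/T/b/Hi, D/T/b/Mid, D/T/d/Hi, D/T/d/Mid. Columns: y/In, y/Out, y/Stay, w/In, w/Out, w/Stay.
{B/H/b/Hi, B/H/b/Mid} → row (2,1) (2,1) (2,1) (4,3) (4,3) (4,3)
{B/H/d/Hi, B/H/d/Mid} → row (1,4) (1,4) (1,4) (4,3) (4,3) (4,3)
{B/T/b/Hi, B/T/d/Hi} → row (6,1) (4,1) (4,6) (3,6) (3,6) (3,6)
{B/T/b/Mid, B/T/d/Mid} → row (3,6) (3,6) (3,6) (3,6) (3,6) (3,6)
{E/H/b/Hi, E/H/b/Mid, E/H/d/Hi, E/H/d/Mid, E/T/b/Hi, E/T/b/Mid, E/T/d/Hi, E/T/d/Mid} → row (7,4) (7,4) (7,4) (7,4) (7,4) (7,4)
{D/H/b/Hi, D/H/b/Mid, D/H/d/Hi, D/H/d/Mid, D/T/b/Hi, D/T/b/Mid, D/T/d/Hi, D/T/d/Mid} → row (3,3) (3,3) (3,3) (3,3) (3,3) (3,3)
That's 6 distinct rows out of 24 strategies.

6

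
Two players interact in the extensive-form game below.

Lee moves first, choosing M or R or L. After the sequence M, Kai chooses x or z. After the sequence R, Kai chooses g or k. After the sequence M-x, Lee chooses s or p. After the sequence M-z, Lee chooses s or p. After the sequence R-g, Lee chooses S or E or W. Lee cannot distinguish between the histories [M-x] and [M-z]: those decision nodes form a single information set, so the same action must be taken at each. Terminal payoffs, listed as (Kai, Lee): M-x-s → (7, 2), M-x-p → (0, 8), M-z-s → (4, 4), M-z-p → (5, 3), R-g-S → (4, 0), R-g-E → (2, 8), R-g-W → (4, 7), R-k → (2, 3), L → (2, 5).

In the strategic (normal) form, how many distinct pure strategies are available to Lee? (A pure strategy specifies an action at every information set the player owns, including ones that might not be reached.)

18

Lee owns the root with actions {M, R, L} — three choices.
Lee owns the information set {M-x, M-z} with actions {s, p} — two choices.
Lee owns the node after R-g with actions {S, E, W} — three choices.
A pure strategy fixes one action at each information set independently, so the count is the product 3 × 2 × 3 = 18.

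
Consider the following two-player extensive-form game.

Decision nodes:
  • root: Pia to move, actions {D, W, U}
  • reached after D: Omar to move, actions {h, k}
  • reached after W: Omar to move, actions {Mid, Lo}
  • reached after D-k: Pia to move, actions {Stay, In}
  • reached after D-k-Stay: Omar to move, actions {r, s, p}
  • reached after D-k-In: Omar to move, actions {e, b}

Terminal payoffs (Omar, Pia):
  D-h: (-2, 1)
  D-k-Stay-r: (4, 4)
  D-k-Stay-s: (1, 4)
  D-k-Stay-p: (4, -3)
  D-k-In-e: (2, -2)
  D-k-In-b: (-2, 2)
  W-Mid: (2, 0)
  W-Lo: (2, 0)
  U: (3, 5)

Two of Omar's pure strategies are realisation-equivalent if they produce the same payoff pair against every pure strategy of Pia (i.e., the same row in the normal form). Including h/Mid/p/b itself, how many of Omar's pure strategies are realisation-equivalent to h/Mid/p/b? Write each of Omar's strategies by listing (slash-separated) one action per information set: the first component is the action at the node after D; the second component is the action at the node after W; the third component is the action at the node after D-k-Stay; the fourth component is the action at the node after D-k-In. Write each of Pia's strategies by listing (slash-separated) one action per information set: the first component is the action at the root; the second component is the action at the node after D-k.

12

Row for h/Mid/p/b (columns D/Stay, D/In, W/Stay, W/In, U/Stay, U/In): (-2,1) (-2,1) (2,0) (2,0) (3,5) (3,5).
Under h/Mid/p/b, Omar's choice at the node after D-k-Stay and at the node after D-k-In can never be reached regardless of what Pia does, so varying those choices leaves every outcome unchanged.
Holding the reachable choices fixed and varying the unreachable ones freely already gives 3 × 2 = 6 equivalent strategies.
Checking the remaining rows, h/Lo/r/e, h/Lo/r/b, h/Lo/s/e, h/Lo/s/b, h/Lo/p/e, h/Lo/p/b also happen to give the same payoffs in every column, bringing the total to 12: h/Mid/r/e, h/Mid/r/b, h/Mid/s/e, h/Mid/s/b, h/Mid/p/e, h/Mid/p/b, h/Lo/r/e, h/Lo/r/b, h/Lo/s/e, h/Lo/s/b, h/Lo/p/e, h/Lo/p/b.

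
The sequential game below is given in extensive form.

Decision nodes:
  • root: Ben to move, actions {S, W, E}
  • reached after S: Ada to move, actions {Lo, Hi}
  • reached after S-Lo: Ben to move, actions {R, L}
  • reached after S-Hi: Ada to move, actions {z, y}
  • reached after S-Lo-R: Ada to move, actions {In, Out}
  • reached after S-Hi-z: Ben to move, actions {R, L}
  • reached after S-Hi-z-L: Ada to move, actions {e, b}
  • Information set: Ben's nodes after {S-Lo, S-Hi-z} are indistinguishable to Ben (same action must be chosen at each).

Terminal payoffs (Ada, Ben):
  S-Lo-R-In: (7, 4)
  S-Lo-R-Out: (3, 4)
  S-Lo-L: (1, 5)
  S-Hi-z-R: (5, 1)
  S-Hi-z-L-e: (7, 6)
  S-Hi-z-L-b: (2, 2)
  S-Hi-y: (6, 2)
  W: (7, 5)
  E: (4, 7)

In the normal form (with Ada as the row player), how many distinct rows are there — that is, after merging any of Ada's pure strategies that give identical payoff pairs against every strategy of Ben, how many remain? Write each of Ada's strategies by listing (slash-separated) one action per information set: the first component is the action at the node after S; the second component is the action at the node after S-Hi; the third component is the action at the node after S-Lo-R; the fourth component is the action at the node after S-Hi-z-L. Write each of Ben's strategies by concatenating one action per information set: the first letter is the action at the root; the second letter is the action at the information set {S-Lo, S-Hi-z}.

Ada has 16 pure strategies: Lo/z/In/e, Lo/z/In/b, Lo/z/Out/e, Lo/z/Out/b, Lo/y/In/e, Lo/y/In/b, Lo/y/Out/e, Lo/y/Out/b, Hi/z/In/e, Hi/z/In/b, Hi/z/Out/e, Hi/z/Out/b, Hi/y/In/e, Hi/y/In/b, Hi/y/Out/e, Hi/y/Out/b. Columns: SR, SL, WR, WL, ER, EL.
{Lo/z/In/e, Lo/z/In/b, Lo/y/In/e, Lo/y/In/b} → row (7,4) (1,5) (7,5) (7,5) (4,7) (4,7)
{Lo/z/Out/e, Lo/z/Out/b, Lo/y/Out/e, Lo/y/Out/b} → row (3,4) (1,5) (7,5) (7,5) (4,7) (4,7)
{Hi/z/In/e, Hi/z/Out/e} → row (5,1) (7,6) (7,5) (7,5) (4,7) (4,7)
{Hi/z/In/b, Hi/z/Out/b} → row (5,1) (2,2) (7,5) (7,5) (4,7) (4,7)
{Hi/y/In/e, Hi/y/In/b, Hi/y/Out/e, Hi/y/Out/b} → row (6,2) (6,2) (7,5) (7,5) (4,7) (4,7)
That's 5 distinct rows out of 16 strategies.

5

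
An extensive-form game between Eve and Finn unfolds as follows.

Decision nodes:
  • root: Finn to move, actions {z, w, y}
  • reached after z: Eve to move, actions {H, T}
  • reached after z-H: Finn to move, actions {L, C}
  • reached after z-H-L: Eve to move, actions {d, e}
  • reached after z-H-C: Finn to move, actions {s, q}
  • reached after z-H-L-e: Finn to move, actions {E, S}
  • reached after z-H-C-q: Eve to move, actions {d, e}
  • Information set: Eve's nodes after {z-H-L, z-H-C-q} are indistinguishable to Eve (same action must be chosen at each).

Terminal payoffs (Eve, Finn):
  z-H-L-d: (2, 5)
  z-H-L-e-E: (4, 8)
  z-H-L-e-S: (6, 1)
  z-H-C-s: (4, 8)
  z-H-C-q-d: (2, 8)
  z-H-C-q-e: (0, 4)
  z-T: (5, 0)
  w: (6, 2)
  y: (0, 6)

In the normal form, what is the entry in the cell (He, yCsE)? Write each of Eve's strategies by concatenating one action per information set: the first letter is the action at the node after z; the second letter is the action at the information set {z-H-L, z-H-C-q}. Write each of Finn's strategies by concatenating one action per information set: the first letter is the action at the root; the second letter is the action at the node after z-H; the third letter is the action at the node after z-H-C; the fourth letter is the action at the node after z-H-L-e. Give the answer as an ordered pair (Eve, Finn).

Trace the play path from the root:
  Finn plays y
→ terminal payoff (0, 6).
(Eve's choice at the node after z is never reached on this path, so it doesn't affect the outcome.)

(0, 6)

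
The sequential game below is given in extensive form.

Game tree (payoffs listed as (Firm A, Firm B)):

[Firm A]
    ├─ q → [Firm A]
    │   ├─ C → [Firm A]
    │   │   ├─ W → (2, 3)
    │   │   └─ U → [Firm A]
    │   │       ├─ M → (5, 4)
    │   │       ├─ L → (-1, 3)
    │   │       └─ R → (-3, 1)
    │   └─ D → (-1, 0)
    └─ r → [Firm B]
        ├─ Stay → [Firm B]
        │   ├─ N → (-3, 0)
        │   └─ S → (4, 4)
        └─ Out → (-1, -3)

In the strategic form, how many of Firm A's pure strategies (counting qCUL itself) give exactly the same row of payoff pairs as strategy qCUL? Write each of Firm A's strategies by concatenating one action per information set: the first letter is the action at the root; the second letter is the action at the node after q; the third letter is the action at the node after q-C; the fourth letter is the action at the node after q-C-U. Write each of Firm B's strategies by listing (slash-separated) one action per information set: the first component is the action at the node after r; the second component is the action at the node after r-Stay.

Row for qCUL (columns Stay/N, Stay/S, Out/N, Out/S): (-1,3) (-1,3) (-1,3) (-1,3).
Every one of Firm A's information sets is on the play path for some reply by Firm B when Firm A follows qCUL.
Changing the action at any of them therefore changes at least one column, so only qCUL itself gives this row.

1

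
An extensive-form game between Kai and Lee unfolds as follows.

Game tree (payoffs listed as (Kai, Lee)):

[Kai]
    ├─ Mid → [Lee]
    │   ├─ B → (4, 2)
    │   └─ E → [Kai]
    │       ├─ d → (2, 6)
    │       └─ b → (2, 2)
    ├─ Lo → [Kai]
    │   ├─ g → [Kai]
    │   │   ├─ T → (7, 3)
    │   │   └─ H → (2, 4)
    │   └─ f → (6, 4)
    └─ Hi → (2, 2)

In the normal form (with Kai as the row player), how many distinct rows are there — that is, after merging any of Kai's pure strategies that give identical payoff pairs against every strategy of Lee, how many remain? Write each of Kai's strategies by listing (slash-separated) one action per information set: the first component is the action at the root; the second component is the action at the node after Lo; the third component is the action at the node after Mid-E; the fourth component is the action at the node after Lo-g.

6

Kai has 24 pure strategies: Mid/g/d/T, Mid/g/d/H, Mid/g/b/T, Mid/g/b/H, Mid/f/d/T, Mid/f/d/H, Mid/f/b/T, Mid/f/b/H, Lo/g/d/T, Lo/g/d/H, Lo/g/b/T, Lo/g/b/H, Lo/f/d/T, Lo/f/d/H, Lo/f/b/T, Lo/f/b/H, Hi/g/d/T, Hi/g/d/H, Hi/g/b/T, Hi/g/b/H, Hi/f/d/T, Hi/f/d/H, Hi/f/b/T, Hi/f/b/H. Columns: B, E.
{Mid/g/d/T, Mid/g/d/H, Mid/f/d/T, Mid/f/d/H} → row (4,2) (2,6)
{Mid/g/b/T, Mid/g/b/H, Mid/f/b/T, Mid/f/b/H} → row (4,2) (2,2)
{Lo/g/d/T, Lo/g/b/T} → row (7,3) (7,3)
{Lo/g/d/H, Lo/g/b/H} → row (2,4) (2,4)
{Lo/f/d/T, Lo/f/d/H, Lo/f/b/T, Lo/f/b/H} → row (6,4) (6,4)
{Hi/g/d/T, Hi/g/d/H, Hi/g/b/T, Hi/g/b/H, Hi/f/d/T, Hi/f/d/H, Hi/f/b/T, Hi/f/b/H} → row (2,2) (2,2)
That's 6 distinct rows out of 24 strategies.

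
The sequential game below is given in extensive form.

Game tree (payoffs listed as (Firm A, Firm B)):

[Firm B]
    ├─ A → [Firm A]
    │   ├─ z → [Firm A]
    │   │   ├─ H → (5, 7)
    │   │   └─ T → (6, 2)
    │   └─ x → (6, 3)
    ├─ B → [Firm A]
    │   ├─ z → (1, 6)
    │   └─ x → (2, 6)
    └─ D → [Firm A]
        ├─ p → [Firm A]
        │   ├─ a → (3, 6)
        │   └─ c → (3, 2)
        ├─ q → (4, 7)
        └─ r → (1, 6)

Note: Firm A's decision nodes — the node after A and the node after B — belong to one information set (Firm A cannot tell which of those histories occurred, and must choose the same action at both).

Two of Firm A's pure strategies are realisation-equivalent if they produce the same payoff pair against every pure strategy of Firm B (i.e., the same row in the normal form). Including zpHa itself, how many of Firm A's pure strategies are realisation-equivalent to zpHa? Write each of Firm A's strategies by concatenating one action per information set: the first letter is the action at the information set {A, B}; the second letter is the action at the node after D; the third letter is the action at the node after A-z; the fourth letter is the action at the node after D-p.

1

Row for zpHa (columns A, B, D): (5,7) (1,6) (3,6).
Every one of Firm A's information sets is on the play path for some reply by Firm B when Firm A follows zpHa.
Changing the action at any of them therefore changes at least one column, so only zpHa itself gives this row.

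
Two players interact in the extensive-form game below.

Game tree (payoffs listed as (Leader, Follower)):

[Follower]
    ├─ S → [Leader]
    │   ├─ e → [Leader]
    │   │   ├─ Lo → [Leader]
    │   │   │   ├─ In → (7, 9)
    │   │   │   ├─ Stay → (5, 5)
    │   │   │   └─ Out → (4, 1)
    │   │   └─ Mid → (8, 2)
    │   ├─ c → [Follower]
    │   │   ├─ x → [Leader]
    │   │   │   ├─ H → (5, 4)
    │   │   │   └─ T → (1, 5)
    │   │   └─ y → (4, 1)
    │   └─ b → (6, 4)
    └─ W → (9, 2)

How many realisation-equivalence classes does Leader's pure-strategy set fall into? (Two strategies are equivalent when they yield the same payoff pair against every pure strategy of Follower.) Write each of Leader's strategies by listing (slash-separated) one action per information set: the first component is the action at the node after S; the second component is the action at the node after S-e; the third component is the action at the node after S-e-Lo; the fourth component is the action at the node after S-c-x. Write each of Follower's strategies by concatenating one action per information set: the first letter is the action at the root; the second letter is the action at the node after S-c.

7

Leader has 36 pure strategies: e/Lo/In/H, e/Lo/In/T, e/Lo/Stay/H, e/Lo/Stay/T, e/Lo/Out/H, e/Lo/Out/T, e/Mid/In/H, e/Mid/In/T, e/Mid/Stay/H, e/Mid/Stay/T, e/Mid/Out/H, e/Mid/Out/T, c/Lo/In/H, c/Lo/In/T, c/Lo/Stay/H, c/Lo/Stay/T, c/Lo/Out/H, c/Lo/Out/T, c/Mid/In/H, c/Mid/In/T, c/Mid/Stay/H, c/Mid/Stay/T, c/Mid/Out/H, c/Mid/Out/T, b/Lo/In/H, b/Lo/In/T, b/Lo/Stay/H, b/Lo/Stay/T, b/Lo/Out/H, b/Lo/Out/T, b/Mid/In/H, b/Mid/In/T, b/Mid/Stay/H, b/Mid/Stay/T, b/Mid/Out/H, b/Mid/Out/T. Columns: Sx, Sy, Wx, Wy.
{e/Lo/In/H, e/Lo/In/T} → row (7,9) (7,9) (9,2) (9,2)
{e/Lo/Stay/H, e/Lo/Stay/T} → row (5,5) (5,5) (9,2) (9,2)
{e/Lo/Out/H, e/Lo/Out/T} → row (4,1) (4,1) (9,2) (9,2)
{e/Mid/In/H, e/Mid/In/T, e/Mid/Stay/H, e/Mid/Stay/T, e/Mid/Out/H, e/Mid/Out/T} → row (8,2) (8,2) (9,2) (9,2)
{c/Lo/In/H, c/Lo/Stay/H, c/Lo/Out/H, c/Mid/In/H, c/Mid/Stay/H, c/Mid/Out/H} → row (5,4) (4,1) (9,2) (9,2)
{c/Lo/In/T, c/Lo/Stay/T, c/Lo/Out/T, c/Mid/In/T, c/Mid/Stay/T, c/Mid/Out/T} → row (1,5) (4,1) (9,2) (9,2)
{b/Lo/In/H, b/Lo/In/T, b/Lo/Stay/H, b/Lo/Stay/T, b/Lo/Out/H, b/Lo/Out/T, b/Mid/In/H, b/Mid/In/T, b/Mid/Stay/H, b/Mid/Stay/T, b/Mid/Out/H, b/Mid/Out/T} → row (6,4) (6,4) (9,2) (9,2)
That's 7 distinct rows out of 36 strategies.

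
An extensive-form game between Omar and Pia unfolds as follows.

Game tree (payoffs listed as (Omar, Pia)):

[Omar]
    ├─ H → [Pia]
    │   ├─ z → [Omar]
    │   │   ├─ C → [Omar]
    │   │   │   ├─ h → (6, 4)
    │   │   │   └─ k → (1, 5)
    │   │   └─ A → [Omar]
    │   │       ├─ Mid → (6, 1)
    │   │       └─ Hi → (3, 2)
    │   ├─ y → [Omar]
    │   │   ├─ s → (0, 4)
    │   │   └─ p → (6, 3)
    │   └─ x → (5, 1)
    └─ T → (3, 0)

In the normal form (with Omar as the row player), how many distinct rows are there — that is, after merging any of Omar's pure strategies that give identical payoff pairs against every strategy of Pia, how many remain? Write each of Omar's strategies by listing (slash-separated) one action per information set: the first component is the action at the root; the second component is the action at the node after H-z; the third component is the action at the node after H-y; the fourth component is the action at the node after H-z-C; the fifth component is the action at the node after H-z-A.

Omar has 32 pure strategies: H/C/s/h/Mid, H/C/s/h/Hi, H/C/s/k/Mid, H/C/s/k/Hi, H/C/p/h/Mid, H/C/p/h/Hi, H/C/p/k/Mid, H/C/p/k/Hi, H/A/s/h/Mid, H/A/s/h/Hi, H/A/s/k/Mid, H/A/s/k/Hi, H/A/p/h/Mid, H/A/p/h/Hi, H/A/p/k/Mid, H/A/p/k/Hi, T/C/s/h/Mid, T/C/s/h/Hi, T/C/s/k/Mid, T/C/s/k/Hi, T/C/p/h/Mid, T/C/p/h/Hi, T/C/p/k/Mid, T/C/p/k/Hi, T/A/s/h/Mid, T/A/s/h/Hi, T/A/s/k/Mid, T/A/s/k/Hi, T/A/p/h/Mid, T/A/p/h/Hi, T/A/p/k/Mid, T/A/p/k/Hi. Columns: z, y, x.
{H/C/s/h/Mid, H/C/s/h/Hi} → row (6,4) (0,4) (5,1)
{H/C/s/k/Mid, H/C/s/k/Hi} → row (1,5) (0,4) (5,1)
{H/C/p/h/Mid, H/C/p/h/Hi} → row (6,4) (6,3) (5,1)
{H/C/p/k/Mid, H/C/p/k/Hi} → row (1,5) (6,3) (5,1)
{H/A/s/h/Mid, H/A/s/k/Mid} → row (6,1) (0,4) (5,1)
{H/A/s/h/Hi, H/A/s/k/Hi} → row (3,2) (0,4) (5,1)
{H/A/p/h/Mid, H/A/p/k/Mid} → row (6,1) (6,3) (5,1)
{H/A/p/h/Hi, H/A/p/k/Hi} → row (3,2) (6,3) (5,1)
{T/C/s/h/Mid, T/C/s/h/Hi, T/C/s/k/Mid, T/C/s/k/Hi, T/C/p/h/Mid, T/C/p/h/Hi, T/C/p/k/Mid, T/C/p/k/Hi, T/A/s/h/Mid, T/A/s/h/Hi, T/A/s/k/Mid, T/A/s/k/Hi, T/A/p/h/Mid, T/A/p/h/Hi, T/A/p/k/Mid, T/A/p/k/Hi} → row (3,0) (3,0) (3,0)
That's 9 distinct rows out of 32 strategies.

9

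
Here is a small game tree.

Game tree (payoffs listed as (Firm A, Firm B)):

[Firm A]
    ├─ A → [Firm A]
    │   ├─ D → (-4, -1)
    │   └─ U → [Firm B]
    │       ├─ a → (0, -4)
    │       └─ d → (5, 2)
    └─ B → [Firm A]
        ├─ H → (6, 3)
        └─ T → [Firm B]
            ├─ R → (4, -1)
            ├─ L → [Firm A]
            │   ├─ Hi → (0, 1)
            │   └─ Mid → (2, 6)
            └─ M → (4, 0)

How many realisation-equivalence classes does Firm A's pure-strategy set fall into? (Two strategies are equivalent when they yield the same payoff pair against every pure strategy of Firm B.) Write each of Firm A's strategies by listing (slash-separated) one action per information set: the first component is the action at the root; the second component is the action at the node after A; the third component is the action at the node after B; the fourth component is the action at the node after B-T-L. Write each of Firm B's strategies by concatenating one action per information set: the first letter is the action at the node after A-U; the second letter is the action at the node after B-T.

5

Firm A has 16 pure strategies: A/D/H/Hi, A/D/H/Mid, A/D/T/Hi, A/D/T/Mid, A/U/H/Hi, A/U/H/Mid, A/U/T/Hi, A/U/T/Mid, B/D/H/Hi, B/D/H/Mid, B/D/T/Hi, B/D/T/Mid, B/U/H/Hi, B/U/H/Mid, B/U/T/Hi, B/U/T/Mid. Columns: aR, aL, aM, dR, dL, dM.
{A/D/H/Hi, A/D/H/Mid, A/D/T/Hi, A/D/T/Mid} → row (-4,-1) (-4,-1) (-4,-1) (-4,-1) (-4,-1) (-4,-1)
{A/U/H/Hi, A/U/H/Mid, A/U/T/Hi, A/U/T/Mid} → row (0,-4) (0,-4) (0,-4) (5,2) (5,2) (5,2)
{B/D/H/Hi, B/D/H/Mid, B/U/H/Hi, B/U/H/Mid} → row (6,3) (6,3) (6,3) (6,3) (6,3) (6,3)
{B/D/T/Hi, B/U/T/Hi} → row (4,-1) (0,1) (4,0) (4,-1) (0,1) (4,0)
{B/D/T/Mid, B/U/T/Mid} → row (4,-1) (2,6) (4,0) (4,-1) (2,6) (4,0)
That's 5 distinct rows out of 16 strategies.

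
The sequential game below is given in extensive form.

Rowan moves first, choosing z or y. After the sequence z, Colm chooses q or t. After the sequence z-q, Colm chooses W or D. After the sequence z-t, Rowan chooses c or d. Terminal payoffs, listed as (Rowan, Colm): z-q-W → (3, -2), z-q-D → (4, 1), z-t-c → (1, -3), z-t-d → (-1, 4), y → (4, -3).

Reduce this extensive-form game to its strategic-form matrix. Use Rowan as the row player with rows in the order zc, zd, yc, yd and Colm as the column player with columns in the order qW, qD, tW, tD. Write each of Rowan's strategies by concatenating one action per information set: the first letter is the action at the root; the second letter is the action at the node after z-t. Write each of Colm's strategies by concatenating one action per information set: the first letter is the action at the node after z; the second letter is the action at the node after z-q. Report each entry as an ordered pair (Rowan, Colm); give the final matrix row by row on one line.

zc: (3,-2) (4,1) (1,-3) (1,-3) | zd: (3,-2) (4,1) (-1,4) (-1,4) | yc: (4,-3) (4,-3) (4,-3) (4,-3) | yd: (4,-3) (4,-3) (4,-3) (4,-3)

           qW       qD       tW       tD
  zc   (3,-2)    (4,1)   (1,-3)   (1,-3)
  zd   (3,-2)    (4,1)   (-1,4)   (-1,4)
  yc   (4,-3)   (4,-3)   (4,-3)   (4,-3)
  yd   (4,-3)   (4,-3)   (4,-3)   (4,-3)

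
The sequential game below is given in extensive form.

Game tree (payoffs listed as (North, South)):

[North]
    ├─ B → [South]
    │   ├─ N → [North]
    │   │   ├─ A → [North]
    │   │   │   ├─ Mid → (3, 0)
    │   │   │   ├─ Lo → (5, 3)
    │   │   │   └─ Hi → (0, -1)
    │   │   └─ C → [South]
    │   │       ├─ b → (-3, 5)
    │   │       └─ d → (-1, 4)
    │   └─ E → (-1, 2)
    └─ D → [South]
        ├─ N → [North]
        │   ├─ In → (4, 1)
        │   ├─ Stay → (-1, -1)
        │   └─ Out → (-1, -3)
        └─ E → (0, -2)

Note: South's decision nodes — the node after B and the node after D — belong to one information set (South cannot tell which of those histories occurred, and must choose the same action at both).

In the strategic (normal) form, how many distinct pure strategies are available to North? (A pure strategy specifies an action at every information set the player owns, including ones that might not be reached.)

North owns the root with actions {B, D} — two choices.
North owns the node after B-N with actions {A, C} — two choices.
North owns the node after D-N with actions {In, Stay, Out} — three choices.
North owns the node after B-N-A with actions {Mid, Lo, Hi} — three choices.
A pure strategy fixes one action at each information set independently, so the count is the product 2 × 2 × 3 × 3 = 36.

36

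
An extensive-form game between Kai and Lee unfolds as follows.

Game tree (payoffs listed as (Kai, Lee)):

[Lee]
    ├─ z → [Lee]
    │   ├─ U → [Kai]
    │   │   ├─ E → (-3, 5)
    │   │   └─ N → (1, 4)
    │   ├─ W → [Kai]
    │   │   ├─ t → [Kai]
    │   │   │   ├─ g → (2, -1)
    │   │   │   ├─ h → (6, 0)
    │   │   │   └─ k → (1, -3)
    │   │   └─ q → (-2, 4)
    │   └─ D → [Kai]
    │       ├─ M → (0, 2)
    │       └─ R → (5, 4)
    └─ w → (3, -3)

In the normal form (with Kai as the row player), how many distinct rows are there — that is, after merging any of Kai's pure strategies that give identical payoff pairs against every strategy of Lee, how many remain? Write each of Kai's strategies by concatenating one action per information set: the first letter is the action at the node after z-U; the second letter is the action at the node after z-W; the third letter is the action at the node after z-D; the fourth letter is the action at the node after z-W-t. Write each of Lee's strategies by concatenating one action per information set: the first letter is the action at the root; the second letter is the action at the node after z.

16

Kai has 24 pure strategies: EtMg, EtMh, EtMk, EtRg, EtRh, EtRk, EqMg, EqMh, EqMk, EqRg, EqRh, EqRk, NtMg, NtMh, NtMk, NtRg, NtRh, NtRk, NqMg, NqMh, NqMk, NqRg, NqRh, NqRk. Columns: zU, zW, zD, wU, wW, wD.
{EtMg} → row (-3,5) (2,-1) (0,2) (3,-3) (3,-3) (3,-3)
{EtMh} → row (-3,5) (6,0) (0,2) (3,-3) (3,-3) (3,-3)
{EtMk} → row (-3,5) (1,-3) (0,2) (3,-3) (3,-3) (3,-3)
{EtRg} → row (-3,5) (2,-1) (5,4) (3,-3) (3,-3) (3,-3)
{EtRh} → row (-3,5) (6,0) (5,4) (3,-3) (3,-3) (3,-3)
{EtRk} → row (-3,5) (1,-3) (5,4) (3,-3) (3,-3) (3,-3)
{EqMg, EqMh, EqMk} → row (-3,5) (-2,4) (0,2) (3,-3) (3,-3) (3,-3)
{EqRg, EqRh, EqRk} → row (-3,5) (-2,4) (5,4) (3,-3) (3,-3) (3,-3)
{NtMg} → row (1,4) (2,-1) (0,2) (3,-3) (3,-3) (3,-3)
{NtMh} → row (1,4) (6,0) (0,2) (3,-3) (3,-3) (3,-3)
{NtMk} → row (1,4) (1,-3) (0,2) (3,-3) (3,-3) (3,-3)
{NtRg} → row (1,4) (2,-1) (5,4) (3,-3) (3,-3) (3,-3)
{NtRh} → row (1,4) (6,0) (5,4) (3,-3) (3,-3) (3,-3)
{NtRk} → row (1,4) (1,-3) (5,4) (3,-3) (3,-3) (3,-3)
{NqMg, NqMh, NqMk} → row (1,4) (-2,4) (0,2) (3,-3) (3,-3) (3,-3)
{NqRg, NqRh, NqRk} → row (1,4) (-2,4) (5,4) (3,-3) (3,-3) (3,-3)
That's 16 distinct rows out of 24 strategies.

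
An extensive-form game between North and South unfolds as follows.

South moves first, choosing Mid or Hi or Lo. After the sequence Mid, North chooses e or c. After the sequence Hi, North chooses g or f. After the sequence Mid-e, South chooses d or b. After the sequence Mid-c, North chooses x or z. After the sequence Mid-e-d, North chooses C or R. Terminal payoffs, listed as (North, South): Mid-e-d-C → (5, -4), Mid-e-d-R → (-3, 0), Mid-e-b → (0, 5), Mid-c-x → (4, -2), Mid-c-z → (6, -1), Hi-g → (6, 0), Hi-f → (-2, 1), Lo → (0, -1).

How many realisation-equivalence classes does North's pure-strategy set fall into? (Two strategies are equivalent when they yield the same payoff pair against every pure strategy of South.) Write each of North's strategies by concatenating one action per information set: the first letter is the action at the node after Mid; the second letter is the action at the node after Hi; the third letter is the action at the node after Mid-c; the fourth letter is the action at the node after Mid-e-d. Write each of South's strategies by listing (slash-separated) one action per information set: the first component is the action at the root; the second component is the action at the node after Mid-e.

North has 16 pure strategies: egxC, egxR, egzC, egzR, efxC, efxR, efzC, efzR, cgxC, cgxR, cgzC, cgzR, cfxC, cfxR, cfzC, cfzR. Columns: Mid/d, Mid/b, Hi/d, Hi/b, Lo/d, Lo/b.
{egxC, egzC} → row (5,-4) (0,5) (6,0) (6,0) (0,-1) (0,-1)
{egxR, egzR} → row (-3,0) (0,5) (6,0) (6,0) (0,-1) (0,-1)
{efxC, efzC} → row (5,-4) (0,5) (-2,1) (-2,1) (0,-1) (0,-1)
{efxR, efzR} → row (-3,0) (0,5) (-2,1) (-2,1) (0,-1) (0,-1)
{cgxC, cgxR} → row (4,-2) (4,-2) (6,0) (6,0) (0,-1) (0,-1)
{cgzC, cgzR} → row (6,-1) (6,-1) (6,0) (6,0) (0,-1) (0,-1)
{cfxC, cfxR} → row (4,-2) (4,-2) (-2,1) (-2,1) (0,-1) (0,-1)
{cfzC, cfzR} → row (6,-1) (6,-1) (-2,1) (-2,1) (0,-1) (0,-1)
That's 8 distinct rows out of 16 strategies.

8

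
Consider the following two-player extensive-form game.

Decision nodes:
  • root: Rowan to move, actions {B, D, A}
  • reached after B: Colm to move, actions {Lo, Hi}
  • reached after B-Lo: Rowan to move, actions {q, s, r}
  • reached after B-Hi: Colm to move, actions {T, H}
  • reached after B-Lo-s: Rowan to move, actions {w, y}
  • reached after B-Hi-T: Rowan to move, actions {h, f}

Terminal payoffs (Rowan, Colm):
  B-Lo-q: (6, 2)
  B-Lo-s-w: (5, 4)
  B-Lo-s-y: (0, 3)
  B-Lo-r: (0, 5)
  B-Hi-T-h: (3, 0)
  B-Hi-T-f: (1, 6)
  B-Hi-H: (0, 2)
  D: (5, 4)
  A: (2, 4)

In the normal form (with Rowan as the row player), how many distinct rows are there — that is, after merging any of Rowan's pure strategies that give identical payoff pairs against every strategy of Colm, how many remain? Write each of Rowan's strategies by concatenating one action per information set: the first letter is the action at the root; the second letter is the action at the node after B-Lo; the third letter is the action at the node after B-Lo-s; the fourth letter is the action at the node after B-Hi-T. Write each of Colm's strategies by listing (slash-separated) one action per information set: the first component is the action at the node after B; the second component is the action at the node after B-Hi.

10

Rowan has 36 pure strategies: Bqwh, Bqwf, Bqyh, Bqyf, Bswh, Bswf, Bsyh, Bsyf, Brwh, Brwf, Bryh, Bryf, Dqwh, Dqwf, Dqyh, Dqyf, Dswh, Dswf, Dsyh, Dsyf, Drwh, Drwf, Dryh, Dryf, Aqwh, Aqwf, Aqyh, Aqyf, Aswh, Aswf, Asyh, Asyf, Arwh, Arwf, Aryh, Aryf. Columns: Lo/T, Lo/H, Hi/T, Hi/H.
{Bqwh, Bqyh} → row (6,2) (6,2) (3,0) (0,2)
{Bqwf, Bqyf} → row (6,2) (6,2) (1,6) (0,2)
{Bswh} → row (5,4) (5,4) (3,0) (0,2)
{Bswf} → row (5,4) (5,4) (1,6) (0,2)
{Bsyh} → row (0,3) (0,3) (3,0) (0,2)
{Bsyf} → row (0,3) (0,3) (1,6) (0,2)
{Brwh, Bryh} → row (0,5) (0,5) (3,0) (0,2)
{Brwf, Bryf} → row (0,5) (0,5) (1,6) (0,2)
{Dqwh, Dqwf, Dqyh, Dqyf, Dswh, Dswf, Dsyh, Dsyf, Drwh, Drwf, Dryh, Dryf} → row (5,4) (5,4) (5,4) (5,4)
{Aqwh, Aqwf, Aqyh, Aqyf, Aswh, Aswf, Asyh, Asyf, Arwh, Arwf, Aryh, Aryf} → row (2,4) (2,4) (2,4) (2,4)
That's 10 distinct rows out of 36 strategies.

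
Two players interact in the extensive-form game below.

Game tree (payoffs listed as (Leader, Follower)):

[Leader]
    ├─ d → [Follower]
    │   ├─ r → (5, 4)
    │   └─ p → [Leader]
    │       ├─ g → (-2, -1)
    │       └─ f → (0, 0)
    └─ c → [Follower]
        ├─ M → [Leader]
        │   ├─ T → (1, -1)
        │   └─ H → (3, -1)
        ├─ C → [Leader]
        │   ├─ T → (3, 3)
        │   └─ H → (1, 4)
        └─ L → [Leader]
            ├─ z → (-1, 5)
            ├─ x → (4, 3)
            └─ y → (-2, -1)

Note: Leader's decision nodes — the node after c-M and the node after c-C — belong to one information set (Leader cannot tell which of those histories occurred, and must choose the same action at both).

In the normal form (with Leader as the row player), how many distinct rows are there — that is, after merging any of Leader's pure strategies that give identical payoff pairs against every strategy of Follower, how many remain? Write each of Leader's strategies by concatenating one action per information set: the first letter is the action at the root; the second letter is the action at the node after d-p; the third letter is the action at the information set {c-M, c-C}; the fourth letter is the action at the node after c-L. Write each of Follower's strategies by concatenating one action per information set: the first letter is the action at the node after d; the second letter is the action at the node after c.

Leader has 24 pure strategies: dgTz, dgTx, dgTy, dgHz, dgHx, dgHy, dfTz, dfTx, dfTy, dfHz, dfHx, dfHy, cgTz, cgTx, cgTy, cgHz, cgHx, cgHy, cfTz, cfTx, cfTy, cfHz, cfHx, cfHy. Columns: rM, rC, rL, pM, pC, pL.
{dgTz, dgTx, dgTy, dgHz, dgHx, dgHy} → row (5,4) (5,4) (5,4) (-2,-1) (-2,-1) (-2,-1)
{dfTz, dfTx, dfTy, dfHz, dfHx, dfHy} → row (5,4) (5,4) (5,4) (0,0) (0,0) (0,0)
{cgTz, cfTz} → row (1,-1) (3,3) (-1,5) (1,-1) (3,3) (-1,5)
{cgTx, cfTx} → row (1,-1) (3,3) (4,3) (1,-1) (3,3) (4,3)
{cgTy, cfTy} → row (1,-1) (3,3) (-2,-1) (1,-1) (3,3) (-2,-1)
{cgHz, cfHz} → row (3,-1) (1,4) (-1,5) (3,-1) (1,4) (-1,5)
{cgHx, cfHx} → row (3,-1) (1,4) (4,3) (3,-1) (1,4) (4,3)
{cgHy, cfHy} → row (3,-1) (1,4) (-2,-1) (3,-1) (1,4) (-2,-1)
That's 8 distinct rows out of 24 strategies.

8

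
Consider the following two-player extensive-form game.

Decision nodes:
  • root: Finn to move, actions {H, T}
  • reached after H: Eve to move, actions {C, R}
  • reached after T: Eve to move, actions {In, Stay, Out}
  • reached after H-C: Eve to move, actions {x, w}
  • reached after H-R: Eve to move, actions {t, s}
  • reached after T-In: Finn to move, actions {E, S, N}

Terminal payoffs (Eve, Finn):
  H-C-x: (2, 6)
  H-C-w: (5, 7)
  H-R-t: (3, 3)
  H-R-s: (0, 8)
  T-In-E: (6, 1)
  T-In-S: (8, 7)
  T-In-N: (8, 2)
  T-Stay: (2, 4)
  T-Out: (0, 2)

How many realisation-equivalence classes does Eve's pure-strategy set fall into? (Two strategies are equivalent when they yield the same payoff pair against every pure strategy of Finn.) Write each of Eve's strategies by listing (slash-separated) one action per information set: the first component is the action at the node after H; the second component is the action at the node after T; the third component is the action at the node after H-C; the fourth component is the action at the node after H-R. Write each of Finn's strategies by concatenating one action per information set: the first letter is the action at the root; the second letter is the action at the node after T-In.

Eve has 24 pure strategies: C/In/x/t, C/In/x/s, C/In/w/t, C/In/w/s, C/Stay/x/t, C/Stay/x/s, C/Stay/w/t, C/Stay/w/s, C/Out/x/t, C/Out/x/s, C/Out/w/t, C/Out/w/s, R/In/x/t, R/In/x/s, R/In/w/t, R/In/w/s, R/Stay/x/t, R/Stay/x/s, R/Stay/w/t, R/Stay/w/s, R/Out/x/t, R/Out/x/s, R/Out/w/t, R/Out/w/s. Columns: HE, HS, HN, TE, TS, TN.
{C/In/x/t, C/In/x/s} → row (2,6) (2,6) (2,6) (6,1) (8,7) (8,2)
{C/In/w/t, C/In/w/s} → row (5,7) (5,7) (5,7) (6,1) (8,7) (8,2)
{C/Stay/x/t, C/Stay/x/s} → row (2,6) (2,6) (2,6) (2,4) (2,4) (2,4)
{C/Stay/w/t, C/Stay/w/s} → row (5,7) (5,7) (5,7) (2,4) (2,4) (2,4)
{C/Out/x/t, C/Out/x/s} → row (2,6) (2,6) (2,6) (0,2) (0,2) (0,2)
{C/Out/w/t, C/Out/w/s} → row (5,7) (5,7) (5,7) (0,2) (0,2) (0,2)
{R/In/x/t, R/In/w/t} → row (3,3) (3,3) (3,3) (6,1) (8,7) (8,2)
{R/In/x/s, R/In/w/s} → row (0,8) (0,8) (0,8) (6,1) (8,7) (8,2)
{R/Stay/x/t, R/Stay/w/t} → row (3,3) (3,3) (3,3) (2,4) (2,4) (2,4)
{R/Stay/x/s, R/Stay/w/s} → row (0,8) (0,8) (0,8) (2,4) (2,4) (2,4)
{R/Out/x/t, R/Out/w/t} → row (3,3) (3,3) (3,3) (0,2) (0,2) (0,2)
{R/Out/x/s, R/Out/w/s} → row (0,8) (0,8) (0,8) (0,2) (0,2) (0,2)
That's 12 distinct rows out of 24 strategies.

12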